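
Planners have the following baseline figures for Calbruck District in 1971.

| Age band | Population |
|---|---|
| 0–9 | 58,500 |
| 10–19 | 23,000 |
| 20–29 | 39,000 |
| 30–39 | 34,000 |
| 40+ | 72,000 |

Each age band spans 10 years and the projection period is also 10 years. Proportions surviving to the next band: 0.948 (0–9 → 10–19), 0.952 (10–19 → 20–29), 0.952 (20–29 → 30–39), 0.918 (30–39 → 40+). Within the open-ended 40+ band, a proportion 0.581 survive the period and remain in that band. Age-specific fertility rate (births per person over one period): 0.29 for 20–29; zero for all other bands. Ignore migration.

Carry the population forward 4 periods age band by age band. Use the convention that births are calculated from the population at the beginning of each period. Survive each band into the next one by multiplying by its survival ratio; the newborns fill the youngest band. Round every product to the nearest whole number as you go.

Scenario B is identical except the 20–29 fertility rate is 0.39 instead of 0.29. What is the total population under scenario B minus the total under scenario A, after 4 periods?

12724

— Period 1 —
Births: 39000 × 0.29 = 11310
10–19: 58500 × 0.948 = 55458
20–29: 23000 × 0.952 = 21896
30–39: 39000 × 0.952 = 37128
40+: 34000 × 0.918 + 72000 × 0.581 = 31212 + 41832 = 73044
Giving 11310 / 55458 / 21896 / 37128 / 73044.
— Period 2 —
Births: 21896 × 0.29 = 6350
10–19: 11310 × 0.948 = 10722
20–29: 55458 × 0.952 = 52796
30–39: 21896 × 0.952 = 20845
40+: 37128 × 0.918 + 73044 × 0.581 = 34084 + 42439 = 76523
Giving 6350 / 10722 / 52796 / 20845 / 76523.
— Period 3 —
Births: 52796 × 0.29 = 15311
10–19: 6350 × 0.948 = 6020
20–29: 10722 × 0.952 = 10207
30–39: 52796 × 0.952 = 50262
40+: 20845 × 0.918 + 76523 × 0.581 = 19136 + 44460 = 63596
Giving 15311 / 6020 / 10207 / 50262 / 63596.
— Period 4 —
Births: 10207 × 0.29 = 2960
10–19: 15311 × 0.948 = 14515
20–29: 6020 × 0.952 = 5731
30–39: 10207 × 0.952 = 9717
40+: 50262 × 0.918 + 63596 × 0.581 = 46141 + 36949 = 83090
Giving 2960 / 14515 / 5731 / 9717 / 83090.
Scenario A total after 4 periods: 116013
Scenario B projection —
— Period 1 —
Births: 39000 × 0.39 = 15210
10–19: 58500 × 0.948 = 55458
20–29: 23000 × 0.952 = 21896
30–39: 39000 × 0.952 = 37128
40+: 34000 × 0.918 + 72000 × 0.581 = 31212 + 41832 = 73044
Giving 15210 / 55458 / 21896 / 37128 / 73044.
— Period 2 —
Births: 21896 × 0.39 = 8539
10–19: 15210 × 0.948 = 14419
20–29: 55458 × 0.952 = 52796
30–39: 21896 × 0.952 = 20845
40+: 37128 × 0.918 + 73044 × 0.581 = 34084 + 42439 = 76523
Giving 8539 / 14419 / 52796 / 20845 / 76523.
— Period 3 —
Births: 52796 × 0.39 = 20590
10–19: 8539 × 0.948 = 8095
20–29: 14419 × 0.952 = 13727
30–39: 52796 × 0.952 = 50262
40+: 20845 × 0.918 + 76523 × 0.581 = 19136 + 44460 = 63596
Giving 20590 / 8095 / 13727 / 50262 / 63596.
— Period 4 —
Births: 13727 × 0.39 = 5354
10–19: 20590 × 0.948 = 19519
20–29: 8095 × 0.952 = 7706
30–39: 13727 × 0.952 = 13068
40+: 50262 × 0.918 + 63596 × 0.581 = 46141 + 36949 = 83090
Giving 5354 / 19519 / 7706 / 13068 / 83090.
Scenario B total after 4 periods: 128737
Difference B − A = 128737 − 116013 = 12724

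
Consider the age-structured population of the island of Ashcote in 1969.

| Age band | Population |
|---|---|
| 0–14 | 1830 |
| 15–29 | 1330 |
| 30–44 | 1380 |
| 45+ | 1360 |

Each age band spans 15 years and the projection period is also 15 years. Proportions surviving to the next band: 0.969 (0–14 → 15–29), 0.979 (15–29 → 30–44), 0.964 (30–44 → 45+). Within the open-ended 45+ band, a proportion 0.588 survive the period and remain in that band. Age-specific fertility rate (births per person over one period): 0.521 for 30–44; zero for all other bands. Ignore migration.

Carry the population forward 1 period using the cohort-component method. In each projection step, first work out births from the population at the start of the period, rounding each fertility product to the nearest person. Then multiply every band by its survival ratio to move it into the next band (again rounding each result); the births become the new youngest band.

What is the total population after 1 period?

— Period 1 —
Births: 1380 × 0.521 = 719
15–29: 1830 × 0.969 = 1773
30–44: 1330 × 0.979 = 1302
45+: 1380 × 0.964 + 1360 × 0.588 = 1330 + 800 = 2130
End of period: [719, 1773, 1302, 2130]
Total after period 1: 719 + 1773 + 1302 + 2130 = 5924

5924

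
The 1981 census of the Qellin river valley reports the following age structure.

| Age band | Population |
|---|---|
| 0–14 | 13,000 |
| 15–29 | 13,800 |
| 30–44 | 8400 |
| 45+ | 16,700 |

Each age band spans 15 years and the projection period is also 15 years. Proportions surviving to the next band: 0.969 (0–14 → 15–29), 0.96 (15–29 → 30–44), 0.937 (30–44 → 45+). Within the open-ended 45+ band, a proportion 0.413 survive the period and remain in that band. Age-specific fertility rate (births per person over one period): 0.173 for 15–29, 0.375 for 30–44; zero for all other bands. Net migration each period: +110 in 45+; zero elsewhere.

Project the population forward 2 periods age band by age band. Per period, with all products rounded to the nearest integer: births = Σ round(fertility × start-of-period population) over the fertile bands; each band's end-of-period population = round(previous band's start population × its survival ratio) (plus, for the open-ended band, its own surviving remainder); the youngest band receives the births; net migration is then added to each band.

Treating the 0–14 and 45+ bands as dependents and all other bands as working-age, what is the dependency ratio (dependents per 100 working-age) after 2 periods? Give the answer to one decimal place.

147.9

After projecting period 1:
Births: 13800 × 0.173 = 2387, 8400 × 0.375 = 3150 → total 5537
15–29: 13000 × 0.969 = 12597
30–44: 13800 × 0.96 = 13248
45+: 8400 × 0.937 + 16700 × 0.413 = 7871 + 6897 = 14768
Net migration: 45+ + 110 → 14878
End of period: [5537, 12597, 13248, 14878]
After projecting period 2:
Births: 12597 × 0.173 = 2179, 13248 × 0.375 = 4968 → total 7147
15–29: 5537 × 0.969 = 5365
30–44: 12597 × 0.96 = 12093
45+: 13248 × 0.937 + 14878 × 0.413 = 12413 + 6145 = 18558
Net migration: 45+ + 110 → 18668
End of period: [7147, 5365, 12093, 18668]
Dependents (band 0–14 + band 45+) = 7147 + 18668 = 25815; working-age = 17458; ratio = 25815/17458 × 100 = 147.9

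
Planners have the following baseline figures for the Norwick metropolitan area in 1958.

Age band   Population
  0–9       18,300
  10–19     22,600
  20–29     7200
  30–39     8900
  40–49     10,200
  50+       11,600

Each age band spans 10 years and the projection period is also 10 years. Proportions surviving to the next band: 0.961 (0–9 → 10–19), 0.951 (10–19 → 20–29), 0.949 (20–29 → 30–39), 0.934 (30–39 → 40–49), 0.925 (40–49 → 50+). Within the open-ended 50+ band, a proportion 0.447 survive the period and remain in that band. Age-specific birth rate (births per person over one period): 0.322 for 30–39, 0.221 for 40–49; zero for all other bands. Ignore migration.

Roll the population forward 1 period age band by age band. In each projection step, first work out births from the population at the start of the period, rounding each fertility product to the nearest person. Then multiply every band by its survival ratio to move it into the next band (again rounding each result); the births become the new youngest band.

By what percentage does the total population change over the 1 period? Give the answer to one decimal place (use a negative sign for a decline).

-6.1

Numbering the groups 1..6 from youngest to oldest:
Period 1:
Births: 8900 × 0.322 = 2866  |  10200 × 0.221 = 2254 → total 5120
Group 2: 18300 × 0.961 = 17586
Group 3: 22600 × 0.951 = 21493
Group 4: 7200 × 0.949 = 6833
Group 5: 8900 × 0.934 = 8313
Group 6: 10200 × 0.925 + 11600 × 0.447 = 9435 + 5185 = 14620
Population now: 0–9=5120, 10–19=17586, 20–29=21493, 30–39=6833, 40–49=8313, 50+=14620
Total: 78800 → 73965; change = -4835; percentage change = -6.1%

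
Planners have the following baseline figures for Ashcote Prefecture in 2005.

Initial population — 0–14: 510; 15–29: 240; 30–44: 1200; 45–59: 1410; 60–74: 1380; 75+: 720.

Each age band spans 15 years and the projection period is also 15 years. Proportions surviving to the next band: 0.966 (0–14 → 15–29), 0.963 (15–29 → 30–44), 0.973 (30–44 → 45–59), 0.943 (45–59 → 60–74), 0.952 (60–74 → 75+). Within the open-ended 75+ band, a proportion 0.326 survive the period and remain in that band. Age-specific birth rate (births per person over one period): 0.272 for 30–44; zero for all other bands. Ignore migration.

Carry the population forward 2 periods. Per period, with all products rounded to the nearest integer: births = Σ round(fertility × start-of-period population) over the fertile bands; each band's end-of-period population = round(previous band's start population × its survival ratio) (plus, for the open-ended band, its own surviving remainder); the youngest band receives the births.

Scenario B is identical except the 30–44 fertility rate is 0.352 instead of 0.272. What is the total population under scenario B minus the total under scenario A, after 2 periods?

111

— Period 1 —
Births: 1200 × 0.272 = 326
15–29: 510 × 0.966 = 493
30–44: 240 × 0.963 = 231
45–59: 1200 × 0.973 = 1168
60–74: 1410 × 0.943 = 1330
75+: 1380 × 0.952 + 720 × 0.326 = 1314 + 235 = 1549
Population now: 0–14=326, 15–29=493, 30–44=231, 45–59=1168, 60–74=1330, 75+=1549
— Period 2 —
Births: 231 × 0.272 = 63
15–29: 326 × 0.966 = 315
30–44: 493 × 0.963 = 475
45–59: 231 × 0.973 = 225
60–74: 1168 × 0.943 = 1101
75+: 1330 × 0.952 + 1549 × 0.326 = 1266 + 505 = 1771
Population now: 0–14=63, 15–29=315, 30–44=475, 45–59=225, 60–74=1101, 75+=1771
Scenario A total after 2 periods: 3950
Scenario B projection —
— Period 1 —
Births: 1200 × 0.352 = 422
15–29: 510 × 0.966 = 493
30–44: 240 × 0.963 = 231
45–59: 1200 × 0.973 = 1168
60–74: 1410 × 0.943 = 1330
75+: 1380 × 0.952 + 720 × 0.326 = 1314 + 235 = 1549
Population now: 0–14=422, 15–29=493, 30–44=231, 45–59=1168, 60–74=1330, 75+=1549
— Period 2 —
Births: 231 × 0.352 = 81
15–29: 422 × 0.966 = 408
30–44: 493 × 0.963 = 475
45–59: 231 × 0.973 = 225
60–74: 1168 × 0.943 = 1101
75+: 1330 × 0.952 + 1549 × 0.326 = 1266 + 505 = 1771
Population now: 0–14=81, 15–29=408, 30–44=475, 45–59=225, 60–74=1101, 75+=1771
Scenario B total after 2 periods: 4061
Difference B − A = 4061 − 3950 = 111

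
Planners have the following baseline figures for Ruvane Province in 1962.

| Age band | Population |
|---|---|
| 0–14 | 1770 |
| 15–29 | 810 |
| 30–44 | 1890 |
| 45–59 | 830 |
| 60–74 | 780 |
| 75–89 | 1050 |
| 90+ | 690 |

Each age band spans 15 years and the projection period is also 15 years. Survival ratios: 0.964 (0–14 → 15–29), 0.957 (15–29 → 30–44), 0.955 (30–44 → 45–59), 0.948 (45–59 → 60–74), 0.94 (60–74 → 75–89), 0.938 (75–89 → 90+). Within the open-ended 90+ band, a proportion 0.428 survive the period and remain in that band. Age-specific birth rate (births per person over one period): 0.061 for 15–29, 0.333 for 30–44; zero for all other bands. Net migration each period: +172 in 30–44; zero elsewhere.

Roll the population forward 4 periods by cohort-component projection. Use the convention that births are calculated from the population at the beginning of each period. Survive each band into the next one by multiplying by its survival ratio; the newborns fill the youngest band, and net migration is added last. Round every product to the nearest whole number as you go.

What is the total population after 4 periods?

6701

— Period 1 —
Births: 810 × 0.061 = 49, 1890 × 0.333 = 629 ⇒ total 678
15–29: 1770 × 0.964 = 1706
30–44: 810 × 0.957 = 775
45–59: 1890 × 0.955 = 1805
60–74: 830 × 0.948 = 787
75–89: 780 × 0.94 = 733
90+: 1050 × 0.938 + 690 × 0.428 = 985 + 295 = 1280
Net migration: 30–44 + 172 → 947
→ [678, 1706, 947, 1805, 787, 733, 1280]
— Period 2 —
Births: 1706 × 0.061 = 104, 947 × 0.333 = 315 ⇒ total 419
15–29: 678 × 0.964 = 654
30–44: 1706 × 0.957 = 1633
45–59: 947 × 0.955 = 904
60–74: 1805 × 0.948 = 1711
75–89: 787 × 0.94 = 740
90+: 733 × 0.938 + 1280 × 0.428 = 688 + 548 = 1236
Net migration: 30–44 + 172 → 1805
→ [419, 654, 1805, 904, 1711, 740, 1236]
— Period 3 —
Births: 654 × 0.061 = 40, 1805 × 0.333 = 601 ⇒ total 641
15–29: 419 × 0.964 = 404
30–44: 654 × 0.957 = 626
45–59: 1805 × 0.955 = 1724
60–74: 904 × 0.948 = 857
75–89: 1711 × 0.94 = 1608
90+: 740 × 0.938 + 1236 × 0.428 = 694 + 529 = 1223
Net migration: 30–44 + 172 → 798
→ [641, 404, 798, 1724, 857, 1608, 1223]
— Period 4 —
Births: 404 × 0.061 = 25, 798 × 0.333 = 266 ⇒ total 291
15–29: 641 × 0.964 = 618
30–44: 404 × 0.957 = 387
45–59: 798 × 0.955 = 762
60–74: 1724 × 0.948 = 1634
75–89: 857 × 0.94 = 806
90+: 1608 × 0.938 + 1223 × 0.428 = 1508 + 523 = 2031
Net migration: 30–44 + 172 → 559
→ [291, 618, 559, 762, 1634, 806, 2031]
Total after period 4: 291 + 618 + 559 + 762 + 1634 + 806 + 2031 = 6701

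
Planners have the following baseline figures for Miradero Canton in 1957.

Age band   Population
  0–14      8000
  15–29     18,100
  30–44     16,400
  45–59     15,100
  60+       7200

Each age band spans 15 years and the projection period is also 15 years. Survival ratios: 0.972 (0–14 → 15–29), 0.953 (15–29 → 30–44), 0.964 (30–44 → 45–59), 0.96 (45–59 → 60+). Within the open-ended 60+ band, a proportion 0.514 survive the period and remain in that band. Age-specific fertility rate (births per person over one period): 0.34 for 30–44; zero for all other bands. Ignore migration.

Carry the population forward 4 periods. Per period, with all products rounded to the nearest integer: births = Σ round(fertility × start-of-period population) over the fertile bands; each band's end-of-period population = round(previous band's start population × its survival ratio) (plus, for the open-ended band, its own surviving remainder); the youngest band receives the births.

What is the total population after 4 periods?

Numbering the groups 1..5 from youngest to oldest:
After projecting period 1:
Births: 16400 × 0.34 = 5576
Group 2: 8000 × 0.972 = 7776
Group 3: 18100 × 0.953 = 17249
Group 4: 16400 × 0.964 = 15810
Group 5: 15100 × 0.96 + 7200 × 0.514 = 14496 + 3701 = 18197
Population now: 0–14=5576, 15–29=7776, 30–44=17249, 45–59=15810, 60+=18197
After projecting period 2:
Births: 17249 × 0.34 = 5865
Group 2: 5576 × 0.972 = 5420
Group 3: 7776 × 0.953 = 7411
Group 4: 17249 × 0.964 = 16628
Group 5: 15810 × 0.96 + 18197 × 0.514 = 15178 + 9353 = 24531
Population now: 0–14=5865, 15–29=5420, 30–44=7411, 45–59=16628, 60+=24531
After projecting period 3:
Births: 7411 × 0.34 = 2520
Group 2: 5865 × 0.972 = 5701
Group 3: 5420 × 0.953 = 5165
Group 4: 7411 × 0.964 = 7144
Group 5: 16628 × 0.96 + 24531 × 0.514 = 15963 + 12609 = 28572
Population now: 0–14=2520, 15–29=5701, 30–44=5165, 45–59=7144, 60+=28572
After projecting period 4:
Births: 5165 × 0.34 = 1756
Group 2: 2520 × 0.972 = 2449
Group 3: 5701 × 0.953 = 5433
Group 4: 5165 × 0.964 = 4979
Group 5: 7144 × 0.96 + 28572 × 0.514 = 6858 + 14686 = 21544
Population now: 0–14=1756, 15–29=2449, 30–44=5433, 45–59=4979, 60+=21544
Total after period 4: 1756 + 2449 + 5433 + 4979 + 21544 = 36161

36161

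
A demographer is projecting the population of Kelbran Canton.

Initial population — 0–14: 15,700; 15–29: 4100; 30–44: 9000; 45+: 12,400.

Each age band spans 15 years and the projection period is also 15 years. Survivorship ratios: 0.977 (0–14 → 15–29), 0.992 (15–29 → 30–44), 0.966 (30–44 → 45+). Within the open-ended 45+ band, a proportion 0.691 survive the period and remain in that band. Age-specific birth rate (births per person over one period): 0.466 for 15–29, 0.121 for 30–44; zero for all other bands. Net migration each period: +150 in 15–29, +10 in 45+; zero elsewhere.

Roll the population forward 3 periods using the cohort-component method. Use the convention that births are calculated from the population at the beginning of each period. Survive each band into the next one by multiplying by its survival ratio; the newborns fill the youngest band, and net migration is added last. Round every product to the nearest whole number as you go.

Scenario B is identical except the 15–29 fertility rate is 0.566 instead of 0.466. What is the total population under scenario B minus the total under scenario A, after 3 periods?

2446

Period 1:
Births: 4100 × 0.466 = 1911  |  9000 × 0.121 = 1089 — total 3000
15–29: 15700 × 0.977 = 15339
30–44: 4100 × 0.992 = 4067
45+: 9000 × 0.966 + 12400 × 0.691 = 8694 + 8568 = 17262
Net migration: 15–29 + 150 → 15489; 45+ + 10 → 17272
Population now: 0–14=3000, 15–29=15489, 30–44=4067, 45+=17272
Period 2:
Births: 15489 × 0.466 = 7218  |  4067 × 0.121 = 492 — total 7710
15–29: 3000 × 0.977 = 2931
30–44: 15489 × 0.992 = 15365
45+: 4067 × 0.966 + 17272 × 0.691 = 3929 + 11935 = 15864
Net migration: 15–29 + 150 → 3081; 45+ + 10 → 15874
Population now: 0–14=7710, 15–29=3081, 30–44=15365, 45+=15874
Period 3:
Births: 3081 × 0.466 = 1436  |  15365 × 0.121 = 1859 — total 3295
15–29: 7710 × 0.977 = 7533
30–44: 3081 × 0.992 = 3056
45+: 15365 × 0.966 + 15874 × 0.691 = 14843 + 10969 = 25812
Net migration: 15–29 + 150 → 7683; 45+ + 10 → 25822
Population now: 0–14=3295, 15–29=7683, 30–44=3056, 45+=25822
Scenario A total after 3 periods: 39856
Scenario B projection —
Period 1:
Births: 4100 × 0.566 = 2321  |  9000 × 0.121 = 1089 — total 3410
15–29: 15700 × 0.977 = 15339
30–44: 4100 × 0.992 = 4067
45+: 9000 × 0.966 + 12400 × 0.691 = 8694 + 8568 = 17262
Net migration: 15–29 + 150 → 15489; 45+ + 10 → 17272
Population now: 0–14=3410, 15–29=15489, 30–44=4067, 45+=17272
Period 2:
Births: 15489 × 0.566 = 8767  |  4067 × 0.121 = 492 — total 9259
15–29: 3410 × 0.977 = 3332
30–44: 15489 × 0.992 = 15365
45+: 4067 × 0.966 + 17272 × 0.691 = 3929 + 11935 = 15864
Net migration: 15–29 + 150 → 3482; 45+ + 10 → 15874
Population now: 0–14=9259, 15–29=3482, 30–44=15365, 45+=15874
Period 3:
Births: 3482 × 0.566 = 1971  |  15365 × 0.121 = 1859 — total 3830
15–29: 9259 × 0.977 = 9046
30–44: 3482 × 0.992 = 3454
45+: 15365 × 0.966 + 15874 × 0.691 = 14843 + 10969 = 25812
Net migration: 15–29 + 150 → 9196; 45+ + 10 → 25822
Population now: 0–14=3830, 15–29=9196, 30–44=3454, 45+=25822
Scenario B total after 3 periods: 42302
Difference B − A = 42302 − 39856 = 2446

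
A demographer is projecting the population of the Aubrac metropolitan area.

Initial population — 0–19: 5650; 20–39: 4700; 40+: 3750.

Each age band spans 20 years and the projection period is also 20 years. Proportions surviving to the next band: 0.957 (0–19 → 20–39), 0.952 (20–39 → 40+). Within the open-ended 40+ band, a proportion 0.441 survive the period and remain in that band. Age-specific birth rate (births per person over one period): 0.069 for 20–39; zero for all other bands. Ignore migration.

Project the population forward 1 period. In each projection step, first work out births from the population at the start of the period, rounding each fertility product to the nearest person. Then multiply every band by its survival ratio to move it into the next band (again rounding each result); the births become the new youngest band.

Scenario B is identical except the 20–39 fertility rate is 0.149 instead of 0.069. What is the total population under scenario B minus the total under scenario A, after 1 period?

376

Let group 1 be 0–19 through group 3 = 40+.
Period 1.
Births: 4700 * 0.069 = 324
Group 2: 5650 * 0.957 = 5407
Group 3: 4700 * 0.952 + 3750 * 0.441 = 4474 + 1654 = 6128
Giving 324 / 5407 / 6128.
Scenario A total after 1 period: 11859
Scenario B projection —
Period 1.
Births: 4700 * 0.149 = 700
Group 2: 5650 * 0.957 = 5407
Group 3: 4700 * 0.952 + 3750 * 0.441 = 4474 + 1654 = 6128
Giving 700 / 5407 / 6128.
Scenario B total after 1 period: 12235
Difference B − A = 12235 − 11859 = 376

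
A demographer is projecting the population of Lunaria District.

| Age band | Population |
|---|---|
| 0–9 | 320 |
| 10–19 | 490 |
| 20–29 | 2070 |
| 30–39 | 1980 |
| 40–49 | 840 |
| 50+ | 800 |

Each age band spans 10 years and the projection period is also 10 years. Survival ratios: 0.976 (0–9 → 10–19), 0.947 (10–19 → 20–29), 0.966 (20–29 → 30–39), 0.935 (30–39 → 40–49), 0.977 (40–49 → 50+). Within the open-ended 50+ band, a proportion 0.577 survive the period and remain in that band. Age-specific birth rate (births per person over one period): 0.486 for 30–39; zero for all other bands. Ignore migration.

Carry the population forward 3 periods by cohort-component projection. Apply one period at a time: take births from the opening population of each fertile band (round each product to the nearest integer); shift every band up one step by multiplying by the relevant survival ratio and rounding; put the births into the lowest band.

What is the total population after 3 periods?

6057

Period 1.
Births: 1980 * 0.486 = 962
10–19: 320 * 0.976 = 312
20–29: 490 * 0.947 = 464
30–39: 2070 * 0.966 = 2000
40–49: 1980 * 0.935 = 1851
50+: 840 * 0.977 + 800 * 0.577 = 821 + 462 = 1283
→ [962, 312, 464, 2000, 1851, 1283]
Period 2.
Births: 2000 * 0.486 = 972
10–19: 962 * 0.976 = 939
20–29: 312 * 0.947 = 295
30–39: 464 * 0.966 = 448
40–49: 2000 * 0.935 = 1870
50+: 1851 * 0.977 + 1283 * 0.577 = 1808 + 740 = 2548
→ [972, 939, 295, 448, 1870, 2548]
Period 3.
Births: 448 * 0.486 = 218
10–19: 972 * 0.976 = 949
20–29: 939 * 0.947 = 889
30–39: 295 * 0.966 = 285
40–49: 448 * 0.935 = 419
50+: 1870 * 0.977 + 2548 * 0.577 = 1827 + 1470 = 3297
→ [218, 949, 889, 285, 419, 3297]
Total after period 3: 218 + 949 + 889 + 285 + 419 + 3297 = 6057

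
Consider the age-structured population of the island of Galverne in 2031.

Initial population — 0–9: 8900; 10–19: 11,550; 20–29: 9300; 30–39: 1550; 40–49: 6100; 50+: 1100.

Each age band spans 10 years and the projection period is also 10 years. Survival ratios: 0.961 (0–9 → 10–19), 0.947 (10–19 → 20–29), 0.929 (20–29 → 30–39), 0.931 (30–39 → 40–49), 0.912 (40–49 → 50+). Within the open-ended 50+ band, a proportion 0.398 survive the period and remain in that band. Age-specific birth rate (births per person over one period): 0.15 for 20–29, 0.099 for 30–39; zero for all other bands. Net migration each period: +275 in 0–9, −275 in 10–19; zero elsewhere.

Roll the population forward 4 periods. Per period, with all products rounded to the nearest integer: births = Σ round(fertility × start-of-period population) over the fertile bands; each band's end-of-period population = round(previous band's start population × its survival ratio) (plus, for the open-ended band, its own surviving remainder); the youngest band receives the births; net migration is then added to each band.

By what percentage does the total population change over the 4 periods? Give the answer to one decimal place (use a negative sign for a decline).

After projecting period 1:
Births: 9300 × 0.15 = 1395  |  1550 × 0.099 = 153 — total 1548
10–19: 8900 × 0.961 = 8553
20–29: 11550 × 0.947 = 10938
30–39: 9300 × 0.929 = 8640
40–49: 1550 × 0.931 = 1443
50+: 6100 × 0.912 + 1100 × 0.398 = 5563 + 438 = 6001
Net migration: 0–9 + 275 → 1823; 10–19 − 275 → 8278
End of period: [1823, 8278, 10938, 8640, 1443, 6001]
After projecting period 2:
Births: 10938 × 0.15 = 1641  |  8640 × 0.099 = 855 — total 2496
10–19: 1823 × 0.961 = 1752
20–29: 8278 × 0.947 = 7839
30–39: 10938 × 0.929 = 10161
40–49: 8640 × 0.931 = 8044
50+: 1443 × 0.912 + 6001 × 0.398 = 1316 + 2388 = 3704
Net migration: 0–9 + 275 → 2771; 10–19 − 275 → 1477
End of period: [2771, 1477, 7839, 10161, 8044, 3704]
After projecting period 3:
Births: 7839 × 0.15 = 1176  |  10161 × 0.099 = 1006 — total 2182
10–19: 2771 × 0.961 = 2663
20–29: 1477 × 0.947 = 1399
30–39: 7839 × 0.929 = 7282
40–49: 10161 × 0.931 = 9460
50+: 8044 × 0.912 + 3704 × 0.398 = 7336 + 1474 = 8810
Net migration: 0–9 + 275 → 2457; 10–19 − 275 → 2388
End of period: [2457, 2388, 1399, 7282, 9460, 8810]
After projecting period 4:
Births: 1399 × 0.15 = 210  |  7282 × 0.099 = 721 — total 931
10–19: 2457 × 0.961 = 2361
20–29: 2388 × 0.947 = 2261
30–39: 1399 × 0.929 = 1300
40–49: 7282 × 0.931 = 6780
50+: 9460 × 0.912 + 8810 × 0.398 = 8628 + 3506 = 12134
Net migration: 0–9 + 275 → 1206; 10–19 − 275 → 2086
End of period: [1206, 2086, 2261, 1300, 6780, 12134]
Total: 38500 → 25767; change = -12733; percentage change = -33.1%

-33.1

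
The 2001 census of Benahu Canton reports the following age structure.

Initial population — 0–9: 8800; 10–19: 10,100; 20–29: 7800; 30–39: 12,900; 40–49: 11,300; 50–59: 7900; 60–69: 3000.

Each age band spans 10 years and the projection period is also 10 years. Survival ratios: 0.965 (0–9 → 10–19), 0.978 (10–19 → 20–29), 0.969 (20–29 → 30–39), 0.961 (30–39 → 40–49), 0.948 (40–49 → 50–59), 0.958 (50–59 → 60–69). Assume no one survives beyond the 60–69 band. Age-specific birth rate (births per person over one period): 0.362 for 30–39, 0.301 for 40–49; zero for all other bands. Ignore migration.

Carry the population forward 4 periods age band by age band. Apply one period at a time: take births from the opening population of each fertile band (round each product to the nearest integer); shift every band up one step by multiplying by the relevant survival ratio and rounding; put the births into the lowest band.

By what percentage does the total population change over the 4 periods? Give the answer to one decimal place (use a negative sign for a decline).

(Bands numbered youngest = 1 to oldest = 7.)
[period 1]
Births: 12900 × 0.362 = 4670, 11300 × 0.301 = 3401 ⇒ total 8071
Band 2: 8800 × 0.965 = 8492
Band 3: 10100 × 0.978 = 9878
Band 4: 7800 × 0.969 = 7558
Band 5: 12900 × 0.961 = 12397
Band 6: 11300 × 0.948 = 10712
Band 7: 7900 × 0.958 = 7568
Population now: 0–9=8071, 10–19=8492, 20–29=9878, 30–39=7558, 40–49=12397, 50–59=10712, 60–69=7568
[period 2]
Births: 7558 × 0.362 = 2736, 12397 × 0.301 = 3731 ⇒ total 6467
Band 2: 8071 × 0.965 = 7789
Band 3: 8492 × 0.978 = 8305
Band 4: 9878 × 0.969 = 9572
Band 5: 7558 × 0.961 = 7263
Band 6: 12397 × 0.948 = 11752
Band 7: 10712 × 0.958 = 10262
Population now: 0–9=6467, 10–19=7789, 20–29=8305, 30–39=9572, 40–49=7263, 50–59=11752, 60–69=10262
[period 3]
Births: 9572 × 0.362 = 3465, 7263 × 0.301 = 2186 ⇒ total 5651
Band 2: 6467 × 0.965 = 6241
Band 3: 7789 × 0.978 = 7618
Band 4: 8305 × 0.969 = 8048
Band 5: 9572 × 0.961 = 9199
Band 6: 7263 × 0.948 = 6885
Band 7: 11752 × 0.958 = 11258
Population now: 0–9=5651, 10–19=6241, 20–29=7618, 30–39=8048, 40–49=9199, 50–59=6885, 60–69=11258
[period 4]
Births: 8048 × 0.362 = 2913, 9199 × 0.301 = 2769 ⇒ total 5682
Band 2: 5651 × 0.965 = 5453
Band 3: 6241 × 0.978 = 6104
Band 4: 7618 × 0.969 = 7382
Band 5: 8048 × 0.961 = 7734
Band 6: 9199 × 0.948 = 8721
Band 7: 6885 × 0.958 = 6596
Population now: 0–9=5682, 10–19=5453, 20–29=6104, 30–39=7382, 40–49=7734, 50–59=8721, 60–69=6596
Total: 61800 → 47672; change = -14128; percentage change = -22.9%

-22.9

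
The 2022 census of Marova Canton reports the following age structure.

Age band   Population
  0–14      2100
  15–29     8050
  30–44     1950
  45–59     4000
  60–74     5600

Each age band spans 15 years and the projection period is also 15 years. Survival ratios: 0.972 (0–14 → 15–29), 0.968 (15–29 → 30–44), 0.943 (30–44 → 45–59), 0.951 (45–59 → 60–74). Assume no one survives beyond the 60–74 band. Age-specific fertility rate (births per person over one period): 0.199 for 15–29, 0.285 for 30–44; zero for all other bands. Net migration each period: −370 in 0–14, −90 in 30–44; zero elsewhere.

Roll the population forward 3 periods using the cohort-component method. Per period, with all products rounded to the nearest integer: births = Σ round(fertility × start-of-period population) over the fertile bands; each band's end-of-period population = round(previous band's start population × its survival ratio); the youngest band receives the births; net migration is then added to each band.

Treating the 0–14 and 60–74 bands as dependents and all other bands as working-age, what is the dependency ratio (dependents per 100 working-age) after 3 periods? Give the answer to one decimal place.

Call the groups 1 to 5, youngest first.
[period 1]
Births: 8050 × 0.199 = 1602, 1950 × 0.285 = 556 ⇒ total 2158
Group 2: 2100 × 0.972 = 2041
Group 3: 8050 × 0.968 = 7792
Group 4: 1950 × 0.943 = 1839
Group 5: 4000 × 0.951 = 3804
Net migration: Group 1 − 370 → 1788; Group 3 − 90 → 7702
→ [1788, 2041, 7702, 1839, 3804]
[period 2]
Births: 2041 × 0.199 = 406, 7702 × 0.285 = 2195 ⇒ total 2601
Group 2: 1788 × 0.972 = 1738
Group 3: 2041 × 0.968 = 1976
Group 4: 7702 × 0.943 = 7263
Group 5: 1839 × 0.951 = 1749
Net migration: Group 1 − 370 → 2231; Group 3 − 90 → 1886
→ [2231, 1738, 1886, 7263, 1749]
[period 3]
Births: 1738 × 0.199 = 346, 1886 × 0.285 = 538 ⇒ total 884
Group 2: 2231 × 0.972 = 2169
Group 3: 1738 × 0.968 = 1682
Group 4: 1886 × 0.943 = 1778
Group 5: 7263 × 0.951 = 6907
Net migration: Group 1 − 370 → 514; Group 3 − 90 → 1592
→ [514, 2169, 1592, 1778, 6907]
Dependents (band 0–14 + band 60–74) = 514 + 6907 = 7421; working-age = 5539; ratio = 7421/5539 × 100 = 134.0

134.0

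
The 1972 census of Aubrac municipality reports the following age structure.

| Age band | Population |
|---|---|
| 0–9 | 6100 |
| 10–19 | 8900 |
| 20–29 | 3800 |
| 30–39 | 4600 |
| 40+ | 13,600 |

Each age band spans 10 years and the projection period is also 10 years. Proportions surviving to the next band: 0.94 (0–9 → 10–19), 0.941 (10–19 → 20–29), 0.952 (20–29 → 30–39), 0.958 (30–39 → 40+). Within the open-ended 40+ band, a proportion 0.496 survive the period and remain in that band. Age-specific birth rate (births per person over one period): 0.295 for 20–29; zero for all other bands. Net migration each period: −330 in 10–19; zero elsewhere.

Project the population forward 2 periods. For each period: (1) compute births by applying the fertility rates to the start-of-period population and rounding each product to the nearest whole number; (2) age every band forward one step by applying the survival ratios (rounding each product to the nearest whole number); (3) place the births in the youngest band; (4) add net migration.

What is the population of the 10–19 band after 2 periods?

724

Call the bands 1 to 5, youngest first.
[period 1]
Births: 3800 × 0.295 = 1121
Band 2: 6100 × 0.94 = 5734
Band 3: 8900 × 0.941 = 8375
Band 4: 3800 × 0.952 = 3618
Band 5: 4600 × 0.958 + 13600 × 0.496 = 4407 + 6746 = 11153
Net migration: Band 2 − 330 → 5404
→ [1121, 5404, 8375, 3618, 11153]
[period 2]
Births: 8375 × 0.295 = 2471
Band 2: 1121 × 0.94 = 1054
Band 3: 5404 × 0.941 = 5085
Band 4: 8375 × 0.952 = 7973
Band 5: 3618 × 0.958 + 11153 × 0.496 = 3466 + 5532 = 8998
Net migration: Band 2 − 330 → 724
→ [2471, 724, 5085, 7973, 8998]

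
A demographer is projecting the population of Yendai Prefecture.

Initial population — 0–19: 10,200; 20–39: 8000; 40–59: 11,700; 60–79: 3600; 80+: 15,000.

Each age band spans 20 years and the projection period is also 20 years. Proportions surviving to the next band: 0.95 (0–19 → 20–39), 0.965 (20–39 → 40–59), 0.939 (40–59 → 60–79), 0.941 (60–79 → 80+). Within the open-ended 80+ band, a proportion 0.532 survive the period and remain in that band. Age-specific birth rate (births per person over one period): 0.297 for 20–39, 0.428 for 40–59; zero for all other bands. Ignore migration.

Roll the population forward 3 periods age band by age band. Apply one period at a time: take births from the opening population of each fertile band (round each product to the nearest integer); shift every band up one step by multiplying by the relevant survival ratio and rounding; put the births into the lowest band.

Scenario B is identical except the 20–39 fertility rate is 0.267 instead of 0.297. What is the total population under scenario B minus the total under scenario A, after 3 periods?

-768

— Period 1 —
Births: 8000 * 0.297 = 2376 ; 11700 * 0.428 = 5008 → total 7384
20–39: 10200 * 0.95 = 9690
40–59: 8000 * 0.965 = 7720
60–79: 11700 * 0.939 = 10986
80+: 3600 * 0.941 + 15000 * 0.532 = 3388 + 7980 = 11368
Giving 7384 / 9690 / 7720 / 10986 / 11368.
— Period 2 —
Births: 9690 * 0.297 = 2878 ; 7720 * 0.428 = 3304 → total 6182
20–39: 7384 * 0.95 = 7015
40–59: 9690 * 0.965 = 9351
60–79: 7720 * 0.939 = 7249
80+: 10986 * 0.941 + 11368 * 0.532 = 10338 + 6048 = 16386
Giving 6182 / 7015 / 9351 / 7249 / 16386.
— Period 3 —
Births: 7015 * 0.297 = 2083 ; 9351 * 0.428 = 4002 → total 6085
20–39: 6182 * 0.95 = 5873
40–59: 7015 * 0.965 = 6769
60–79: 9351 * 0.939 = 8781
80+: 7249 * 0.941 + 16386 * 0.532 = 6821 + 8717 = 15538
Giving 6085 / 5873 / 6769 / 8781 / 15538.
Scenario A total after 3 periods: 43046
Scenario B projection —
— Period 1 —
Births: 8000 * 0.267 = 2136 ; 11700 * 0.428 = 5008 → total 7144
20–39: 10200 * 0.95 = 9690
40–59: 8000 * 0.965 = 7720
60–79: 11700 * 0.939 = 10986
80+: 3600 * 0.941 + 15000 * 0.532 = 3388 + 7980 = 11368
Giving 7144 / 9690 / 7720 / 10986 / 11368.
— Period 2 —
Births: 9690 * 0.267 = 2587 ; 7720 * 0.428 = 3304 → total 5891
20–39: 7144 * 0.95 = 6787
40–59: 9690 * 0.965 = 9351
60–79: 7720 * 0.939 = 7249
80+: 10986 * 0.941 + 11368 * 0.532 = 10338 + 6048 = 16386
Giving 5891 / 6787 / 9351 / 7249 / 16386.
— Period 3 —
Births: 6787 * 0.267 = 1812 ; 9351 * 0.428 = 4002 → total 5814
20–39: 5891 * 0.95 = 5596
40–59: 6787 * 0.965 = 6549
60–79: 9351 * 0.939 = 8781
80+: 7249 * 0.941 + 16386 * 0.532 = 6821 + 8717 = 15538
Giving 5814 / 5596 / 6549 / 8781 / 15538.
Scenario B total after 3 periods: 42278
Difference B − A = 42278 − 43046 = -768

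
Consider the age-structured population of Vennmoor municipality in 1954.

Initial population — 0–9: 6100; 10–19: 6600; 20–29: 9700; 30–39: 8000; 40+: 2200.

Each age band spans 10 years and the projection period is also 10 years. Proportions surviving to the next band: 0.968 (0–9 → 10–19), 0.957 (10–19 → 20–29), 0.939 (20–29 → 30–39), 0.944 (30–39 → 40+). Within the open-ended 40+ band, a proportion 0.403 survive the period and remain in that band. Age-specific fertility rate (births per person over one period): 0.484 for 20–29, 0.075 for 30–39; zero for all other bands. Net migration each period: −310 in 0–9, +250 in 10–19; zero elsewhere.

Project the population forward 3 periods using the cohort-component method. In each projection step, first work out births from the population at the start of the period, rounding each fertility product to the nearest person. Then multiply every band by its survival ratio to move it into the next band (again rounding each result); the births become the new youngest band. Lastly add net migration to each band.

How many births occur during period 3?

Let group 1 be 0–9 through group 5 = 40+.
Period 1.
Births: 9700 * 0.484 = 4695 ; 8000 * 0.075 = 600 → 5295
Group 2: 6100 * 0.968 = 5905
Group 3: 6600 * 0.957 = 6316
Group 4: 9700 * 0.939 = 9108
Group 5: 8000 * 0.944 + 2200 * 0.403 = 7552 + 887 = 8439
Net migration: Group 1 − 310 → 4985; Group 2 + 250 → 6155
→ [4985, 6155, 6316, 9108, 8439]
Period 2.
Births: 6316 * 0.484 = 3057 ; 9108 * 0.075 = 683 → 3740
Group 2: 4985 * 0.968 = 4825
Group 3: 6155 * 0.957 = 5890
Group 4: 6316 * 0.939 = 5931
Group 5: 9108 * 0.944 + 8439 * 0.403 = 8598 + 3401 = 11999
Net migration: Group 1 − 310 → 3430; Group 2 + 250 → 5075
→ [3430, 5075, 5890, 5931, 11999]
Period 3.
Births: 5890 * 0.484 = 2851 ; 5931 * 0.075 = 445 → 3296
Group 2: 3430 * 0.968 = 3320
Group 3: 5075 * 0.957 = 4857
Group 4: 5890 * 0.939 = 5531
Group 5: 5931 * 0.944 + 11999 * 0.403 = 5599 + 4836 = 10435
Net migration: Group 1 − 310 → 2986; Group 2 + 250 → 3570
→ [2986, 3570, 4857, 5531, 10435]

3296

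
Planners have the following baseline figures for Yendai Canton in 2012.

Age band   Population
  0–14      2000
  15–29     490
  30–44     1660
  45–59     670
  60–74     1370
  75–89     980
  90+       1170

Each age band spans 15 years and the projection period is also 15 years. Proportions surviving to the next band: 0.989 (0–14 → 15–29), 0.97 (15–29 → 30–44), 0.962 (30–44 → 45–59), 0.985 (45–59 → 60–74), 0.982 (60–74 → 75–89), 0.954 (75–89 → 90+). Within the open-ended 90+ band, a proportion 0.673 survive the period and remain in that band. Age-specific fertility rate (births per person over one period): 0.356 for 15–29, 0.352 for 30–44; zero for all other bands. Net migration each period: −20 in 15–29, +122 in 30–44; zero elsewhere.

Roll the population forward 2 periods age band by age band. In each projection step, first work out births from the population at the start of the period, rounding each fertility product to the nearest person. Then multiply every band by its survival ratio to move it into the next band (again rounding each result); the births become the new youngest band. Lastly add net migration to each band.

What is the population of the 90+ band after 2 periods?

Period 1.
Births: 490 * 0.356 = 174, 1660 * 0.352 = 584 → 758
15–29: 2000 * 0.989 = 1978
30–44: 490 * 0.97 = 475
45–59: 1660 * 0.962 = 1597
60–74: 670 * 0.985 = 660
75–89: 1370 * 0.982 = 1345
90+: 980 * 0.954 + 1170 * 0.673 = 935 + 787 = 1722
Net migration: 15–29 − 20 → 1958; 30–44 + 122 → 597
End of period: [758, 1958, 597, 1597, 660, 1345, 1722]
Period 2.
Births: 1958 * 0.356 = 697, 597 * 0.352 = 210 → 907
15–29: 758 * 0.989 = 750
30–44: 1958 * 0.97 = 1899
45–59: 597 * 0.962 = 574
60–74: 1597 * 0.985 = 1573
75–89: 660 * 0.982 = 648
90+: 1345 * 0.954 + 1722 * 0.673 = 1283 + 1159 = 2442
Net migration: 15–29 − 20 → 730; 30–44 + 122 → 2021
End of period: [907, 730, 2021, 574, 1573, 648, 2442]

2442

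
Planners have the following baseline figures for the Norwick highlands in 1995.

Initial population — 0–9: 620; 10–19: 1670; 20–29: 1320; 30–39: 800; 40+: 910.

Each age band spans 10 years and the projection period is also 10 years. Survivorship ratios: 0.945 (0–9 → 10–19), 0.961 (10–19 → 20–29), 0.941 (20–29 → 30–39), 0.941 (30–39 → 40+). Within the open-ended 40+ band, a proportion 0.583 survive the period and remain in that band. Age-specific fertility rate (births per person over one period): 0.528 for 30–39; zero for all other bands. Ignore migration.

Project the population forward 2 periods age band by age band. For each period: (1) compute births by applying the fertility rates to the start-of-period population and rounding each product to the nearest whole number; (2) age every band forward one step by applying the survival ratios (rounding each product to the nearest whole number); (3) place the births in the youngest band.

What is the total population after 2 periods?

5046

Call the bands 1 to 5, youngest first.
After projecting period 1:
Births: 800 × 0.528 = 422
Band 2: 620 × 0.945 = 586
Band 3: 1670 × 0.961 = 1605
Band 4: 1320 × 0.941 = 1242
Band 5: 800 × 0.941 + 910 × 0.583 = 753 + 531 = 1284
Giving 422 / 586 / 1605 / 1242 / 1284.
After projecting period 2:
Births: 1242 × 0.528 = 656
Band 2: 422 × 0.945 = 399
Band 3: 586 × 0.961 = 563
Band 4: 1605 × 0.941 = 1510
Band 5: 1242 × 0.941 + 1284 × 0.583 = 1169 + 749 = 1918
Giving 656 / 399 / 563 / 1510 / 1918.
Total after period 2: 656 + 399 + 563 + 1510 + 1918 = 5046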